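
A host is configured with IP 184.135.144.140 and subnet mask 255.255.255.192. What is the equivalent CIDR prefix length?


Binary: 11111111.11111111.11111111.11000000
Count leading 1s
Prefix: /26


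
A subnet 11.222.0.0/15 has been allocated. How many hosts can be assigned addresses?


Host bits = 32 - 15 = 17
Total addresses = 2^17 = 131072
Usable = total - 2 (network and broadcast)
Usable hosts: 131070


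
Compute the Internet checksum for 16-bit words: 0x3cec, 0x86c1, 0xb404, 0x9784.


Sum all words (with carry folding):
+ 0x3cec = 0x3cec
+ 0x86c1 = 0xc3ad
+ 0xb404 = 0x77b2
+ 0x9784 = 0x0f37
One's complement: ~0x0f37
Checksum = 0xf0c8


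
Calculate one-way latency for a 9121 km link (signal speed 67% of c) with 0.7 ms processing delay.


Speed = 0.67 * 3e5 km/s = 201000 km/s
Propagation delay = 9121 / 201000 = 0.0454 s = 45.3781 ms
Processing delay = 0.7 ms
Total one-way latency = 46.0781 ms


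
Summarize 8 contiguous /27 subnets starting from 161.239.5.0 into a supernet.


Original prefix: /27
Number of subnets: 8 = 2^3
New prefix = 27 - 3 = 24
Supernet: 161.239.5.0/24


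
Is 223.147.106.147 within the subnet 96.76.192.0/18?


Subnet network: 96.76.192.0
Test IP AND mask: 223.147.64.0
No, 223.147.106.147 is not in 96.76.192.0/18


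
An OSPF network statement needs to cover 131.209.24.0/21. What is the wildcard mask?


Subnet mask: 255.255.248.0
Wildcard = 255.255.255.255 - subnet mask
255 - 255 = 0
255 - 255 = 0
255 - 248 = 7
255 - 0 = 255
Wildcard: 0.0.7.255


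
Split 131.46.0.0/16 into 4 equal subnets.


New prefix = 16 + 2 = 18
Each subnet has 16384 addresses
  131.46.0.0/18
  131.46.64.0/18
  131.46.128.0/18
  131.46.192.0/18
Subnets: 131.46.0.0/18, 131.46.64.0/18, 131.46.128.0/18, 131.46.192.0/18


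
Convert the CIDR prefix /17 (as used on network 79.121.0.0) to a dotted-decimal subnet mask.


/17 means 17 network bits, 15 host bits
Binary: 11111111111111111000000000000000
Mask: 255.255.128.0


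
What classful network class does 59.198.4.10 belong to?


First octet: 59
Binary: 00111011
0xxxxxxx -> Class A (1-126)
Class A, default mask 255.0.0.0 (/8)


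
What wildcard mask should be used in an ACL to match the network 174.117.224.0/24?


Subnet mask: 255.255.255.0
Wildcard = 255.255.255.255 - subnet mask
255 - 255 = 0
255 - 255 = 0
255 - 255 = 0
255 - 0 = 255
Wildcard: 0.0.0.255


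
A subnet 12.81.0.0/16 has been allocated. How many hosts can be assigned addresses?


Host bits = 32 - 16 = 16
Total addresses = 2^16 = 65536
Usable = total - 2 (network and broadcast)
Usable hosts: 65534


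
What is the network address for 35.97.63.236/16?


IP:   00100011.01100001.00111111.11101100
Mask: 11111111.11111111.00000000.00000000
AND operation:
Net:  00100011.01100001.00000000.00000000
Network: 35.97.0.0/16


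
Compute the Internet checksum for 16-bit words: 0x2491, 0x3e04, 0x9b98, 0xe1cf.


Sum all words (with carry folding):
+ 0x2491 = 0x2491
+ 0x3e04 = 0x6295
+ 0x9b98 = 0xfe2d
+ 0xe1cf = 0xdffd
One's complement: ~0xdffd
Checksum = 0x2002


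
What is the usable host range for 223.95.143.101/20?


Network: 223.95.128.0
Broadcast: 223.95.143.255
First usable = network + 1
Last usable = broadcast - 1
Range: 223.95.128.1 to 223.95.143.254


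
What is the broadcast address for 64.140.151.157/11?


Network: 64.128.0.0/11
Host bits = 21
Set all host bits to 1:
Broadcast: 64.159.255.255


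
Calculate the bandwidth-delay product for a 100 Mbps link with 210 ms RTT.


BDP = bandwidth * RTT
= 100 Mbps * 210 ms
= 100 * 1e6 * 210 / 1000 bits
= 21000000 bits
= 2625000 bytes
= 2563.4766 KB
BDP = 21000000 bits (2625000 bytes)


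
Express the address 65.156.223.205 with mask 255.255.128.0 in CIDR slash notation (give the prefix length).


Binary: 11111111.11111111.10000000.00000000
Count leading 1s
Prefix: /17


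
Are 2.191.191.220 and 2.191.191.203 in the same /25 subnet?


Mask: 255.255.255.128
2.191.191.220 AND mask = 2.191.191.128
2.191.191.203 AND mask = 2.191.191.128
Yes, same subnet (2.191.191.128)


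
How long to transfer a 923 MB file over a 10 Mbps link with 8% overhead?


Effective throughput = 10 * (1 - 8/100) = 9.2 Mbps
File size in Mb = 923 * 8 = 7384 Mb
Time = 7384 / 9.2
Time = 802.6087 seconds


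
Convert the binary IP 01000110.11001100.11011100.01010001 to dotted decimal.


01000110 = 70
11001100 = 204
11011100 = 220
01010001 = 81
IP: 70.204.220.81


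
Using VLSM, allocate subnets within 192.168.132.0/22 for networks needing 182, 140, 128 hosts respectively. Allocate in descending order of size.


182 hosts -> /24 (254 usable): 192.168.132.0/24
140 hosts -> /24 (254 usable): 192.168.133.0/24
128 hosts -> /24 (254 usable): 192.168.134.0/24
Allocation: 192.168.132.0/24 (182 hosts, 254 usable); 192.168.133.0/24 (140 hosts, 254 usable); 192.168.134.0/24 (128 hosts, 254 usable)


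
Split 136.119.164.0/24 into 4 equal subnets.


New prefix = 24 + 2 = 26
Each subnet has 64 addresses
  136.119.164.0/26
  136.119.164.64/26
  136.119.164.128/26
  136.119.164.192/26
Subnets: 136.119.164.0/26, 136.119.164.64/26, 136.119.164.128/26, 136.119.164.192/26


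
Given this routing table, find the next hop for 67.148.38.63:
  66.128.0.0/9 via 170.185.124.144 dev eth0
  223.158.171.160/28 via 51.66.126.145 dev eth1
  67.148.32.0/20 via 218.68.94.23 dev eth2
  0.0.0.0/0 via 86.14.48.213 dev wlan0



Longest prefix match for 67.148.38.63:
  /9 66.128.0.0: no
  /28 223.158.171.160: no
  /20 67.148.32.0: MATCH
  /0 0.0.0.0: MATCH
Selected: next-hop 218.68.94.23 via eth2 (matched /20)


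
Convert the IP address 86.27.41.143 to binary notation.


86 = 01010110
27 = 00011011
41 = 00101001
143 = 10001111
Binary: 01010110.00011011.00101001.10001111


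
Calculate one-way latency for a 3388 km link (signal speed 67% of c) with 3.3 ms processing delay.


Speed = 0.67 * 3e5 km/s = 201000 km/s
Propagation delay = 3388 / 201000 = 0.0169 s = 16.8557 ms
Processing delay = 3.3 ms
Total one-way latency = 20.1557 ms


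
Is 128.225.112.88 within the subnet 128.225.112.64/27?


Subnet network: 128.225.112.64
Test IP AND mask: 128.225.112.64
Yes, 128.225.112.88 is in 128.225.112.64/27


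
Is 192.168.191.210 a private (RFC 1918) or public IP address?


RFC 1918 private ranges:
  10.0.0.0/8 (10.0.0.0 - 10.255.255.255)
  172.16.0.0/12 (172.16.0.0 - 172.31.255.255)
  192.168.0.0/16 (192.168.0.0 - 192.168.255.255)
Private (in 192.168.0.0/16)


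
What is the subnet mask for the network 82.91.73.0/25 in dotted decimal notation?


/25 means 25 network bits, 7 host bits
Binary: 11111111111111111111111110000000
Mask: 255.255.255.128


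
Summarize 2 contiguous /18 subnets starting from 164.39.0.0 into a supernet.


Original prefix: /18
Number of subnets: 2 = 2^1
New prefix = 18 - 1 = 17
Supernet: 164.39.0.0/17


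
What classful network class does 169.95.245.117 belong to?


First octet: 169
Binary: 10101001
10xxxxxx -> Class B (128-191)
Class B, default mask 255.255.0.0 (/16)


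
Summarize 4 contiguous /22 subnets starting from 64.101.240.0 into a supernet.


Original prefix: /22
Number of subnets: 4 = 2^2
New prefix = 22 - 2 = 20
Supernet: 64.101.240.0/20


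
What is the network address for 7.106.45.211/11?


IP:   00000111.01101010.00101101.11010011
Mask: 11111111.11100000.00000000.00000000
AND operation:
Net:  00000111.01100000.00000000.00000000
Network: 7.96.0.0/11


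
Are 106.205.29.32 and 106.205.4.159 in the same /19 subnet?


Mask: 255.255.224.0
106.205.29.32 AND mask = 106.205.0.0
106.205.4.159 AND mask = 106.205.0.0
Yes, same subnet (106.205.0.0)


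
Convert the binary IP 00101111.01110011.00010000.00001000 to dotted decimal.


00101111 = 47
01110011 = 115
00010000 = 16
00001000 = 8
IP: 47.115.16.8


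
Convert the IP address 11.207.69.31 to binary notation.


11 = 00001011
207 = 11001111
69 = 01000101
31 = 00011111
Binary: 00001011.11001111.01000101.00011111


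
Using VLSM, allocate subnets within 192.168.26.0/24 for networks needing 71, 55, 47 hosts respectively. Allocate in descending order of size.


71 hosts -> /25 (126 usable): 192.168.26.0/25
55 hosts -> /26 (62 usable): 192.168.26.128/26
47 hosts -> /26 (62 usable): 192.168.26.192/26
Allocation: 192.168.26.0/25 (71 hosts, 126 usable); 192.168.26.128/26 (55 hosts, 62 usable); 192.168.26.192/26 (47 hosts, 62 usable)


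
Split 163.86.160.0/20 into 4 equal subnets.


New prefix = 20 + 2 = 22
Each subnet has 1024 addresses
  163.86.160.0/22
  163.86.164.0/22
  163.86.168.0/22
  163.86.172.0/22
Subnets: 163.86.160.0/22, 163.86.164.0/22, 163.86.168.0/22, 163.86.172.0/22


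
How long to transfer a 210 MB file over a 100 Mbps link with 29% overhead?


Effective throughput = 100 * (1 - 29/100) = 71 Mbps
File size in Mb = 210 * 8 = 1680 Mb
Time = 1680 / 71
Time = 23.662 seconds


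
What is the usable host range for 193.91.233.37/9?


Network: 193.0.0.0
Broadcast: 193.127.255.255
First usable = network + 1
Last usable = broadcast - 1
Range: 193.0.0.1 to 193.127.255.254


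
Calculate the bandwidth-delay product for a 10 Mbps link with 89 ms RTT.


BDP = bandwidth * RTT
= 10 Mbps * 89 ms
= 10 * 1e6 * 89 / 1000 bits
= 890000 bits
= 111250 bytes
= 108.6426 KB
BDP = 890000 bits (111250 bytes)


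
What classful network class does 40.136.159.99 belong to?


First octet: 40
Binary: 00101000
0xxxxxxx -> Class A (1-126)
Class A, default mask 255.0.0.0 (/8)


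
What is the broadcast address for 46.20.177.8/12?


Network: 46.16.0.0/12
Host bits = 20
Set all host bits to 1:
Broadcast: 46.31.255.255


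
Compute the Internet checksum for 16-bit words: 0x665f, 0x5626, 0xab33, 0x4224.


Sum all words (with carry folding):
+ 0x665f = 0x665f
+ 0x5626 = 0xbc85
+ 0xab33 = 0x67b9
+ 0x4224 = 0xa9dd
One's complement: ~0xa9dd
Checksum = 0x5622


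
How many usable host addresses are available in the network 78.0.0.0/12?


Host bits = 32 - 12 = 20
Total addresses = 2^20 = 1048576
Usable = total - 2 (network and broadcast)
Usable hosts: 1048574


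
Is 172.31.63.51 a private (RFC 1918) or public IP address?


RFC 1918 private ranges:
  10.0.0.0/8 (10.0.0.0 - 10.255.255.255)
  172.16.0.0/12 (172.16.0.0 - 172.31.255.255)
  192.168.0.0/16 (192.168.0.0 - 192.168.255.255)
Private (in 172.16.0.0/12)


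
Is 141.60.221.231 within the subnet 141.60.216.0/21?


Subnet network: 141.60.216.0
Test IP AND mask: 141.60.216.0
Yes, 141.60.221.231 is in 141.60.216.0/21


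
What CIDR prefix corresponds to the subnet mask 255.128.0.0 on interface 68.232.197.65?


Binary: 11111111.10000000.00000000.00000000
Count leading 1s
Prefix: /9


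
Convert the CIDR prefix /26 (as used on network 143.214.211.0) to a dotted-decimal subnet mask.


/26 means 26 network bits, 6 host bits
Binary: 11111111111111111111111111000000
Mask: 255.255.255.192


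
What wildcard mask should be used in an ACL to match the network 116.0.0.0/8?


Subnet mask: 255.0.0.0
Wildcard = 255.255.255.255 - subnet mask
255 - 255 = 0
255 - 0 = 255
255 - 0 = 255
255 - 0 = 255
Wildcard: 0.255.255.255


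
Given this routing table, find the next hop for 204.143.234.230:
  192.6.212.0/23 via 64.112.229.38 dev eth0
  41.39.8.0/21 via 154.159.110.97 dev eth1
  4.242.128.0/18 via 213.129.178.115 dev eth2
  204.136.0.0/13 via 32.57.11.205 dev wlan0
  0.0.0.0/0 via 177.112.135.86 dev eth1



Longest prefix match for 204.143.234.230:
  /23 192.6.212.0: no
  /21 41.39.8.0: no
  /18 4.242.128.0: no
  /13 204.136.0.0: MATCH
  /0 0.0.0.0: MATCH
Selected: next-hop 32.57.11.205 via wlan0 (matched /13)


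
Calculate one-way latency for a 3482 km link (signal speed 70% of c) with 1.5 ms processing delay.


Speed = 0.7 * 3e5 km/s = 210000 km/s
Propagation delay = 3482 / 210000 = 0.0166 s = 16.581 ms
Processing delay = 1.5 ms
Total one-way latency = 18.081 ms


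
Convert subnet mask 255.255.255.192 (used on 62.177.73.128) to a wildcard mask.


Subnet mask: 255.255.255.192
Wildcard = 255.255.255.255 - subnet mask
255 - 255 = 0
255 - 255 = 0
255 - 255 = 0
255 - 192 = 63
Wildcard: 0.0.0.63


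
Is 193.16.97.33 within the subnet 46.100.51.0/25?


Subnet network: 46.100.51.0
Test IP AND mask: 193.16.97.0
No, 193.16.97.33 is not in 46.100.51.0/25


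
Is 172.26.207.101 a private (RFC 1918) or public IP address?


RFC 1918 private ranges:
  10.0.0.0/8 (10.0.0.0 - 10.255.255.255)
  172.16.0.0/12 (172.16.0.0 - 172.31.255.255)
  192.168.0.0/16 (192.168.0.0 - 192.168.255.255)
Private (in 172.16.0.0/12)


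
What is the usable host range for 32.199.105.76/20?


Network: 32.199.96.0
Broadcast: 32.199.111.255
First usable = network + 1
Last usable = broadcast - 1
Range: 32.199.96.1 to 32.199.111.254


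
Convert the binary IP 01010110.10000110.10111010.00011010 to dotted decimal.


01010110 = 86
10000110 = 134
10111010 = 186
00011010 = 26
IP: 86.134.186.26


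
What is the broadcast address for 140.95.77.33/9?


Network: 140.0.0.0/9
Host bits = 23
Set all host bits to 1:
Broadcast: 140.127.255.255


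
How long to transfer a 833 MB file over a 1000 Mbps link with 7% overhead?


Effective throughput = 1000 * (1 - 7/100) = 930.0 Mbps
File size in Mb = 833 * 8 = 6664 Mb
Time = 6664 / 930.0
Time = 7.1656 seconds


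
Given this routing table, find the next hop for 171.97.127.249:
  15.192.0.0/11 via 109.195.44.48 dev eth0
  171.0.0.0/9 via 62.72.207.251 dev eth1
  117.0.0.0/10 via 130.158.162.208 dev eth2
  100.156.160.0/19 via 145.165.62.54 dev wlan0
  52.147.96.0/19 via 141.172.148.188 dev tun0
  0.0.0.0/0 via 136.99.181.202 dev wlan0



Longest prefix match for 171.97.127.249:
  /11 15.192.0.0: no
  /9 171.0.0.0: MATCH
  /10 117.0.0.0: no
  /19 100.156.160.0: no
  /19 52.147.96.0: no
  /0 0.0.0.0: MATCH
Selected: next-hop 62.72.207.251 via eth1 (matched /9)


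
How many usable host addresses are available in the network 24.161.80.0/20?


Host bits = 32 - 20 = 12
Total addresses = 2^12 = 4096
Usable = total - 2 (network and broadcast)
Usable hosts: 4094


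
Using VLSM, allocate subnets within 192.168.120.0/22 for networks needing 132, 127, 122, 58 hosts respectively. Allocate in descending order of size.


132 hosts -> /24 (254 usable): 192.168.120.0/24
127 hosts -> /24 (254 usable): 192.168.121.0/24
122 hosts -> /25 (126 usable): 192.168.122.0/25
58 hosts -> /26 (62 usable): 192.168.122.128/26
Allocation: 192.168.120.0/24 (132 hosts, 254 usable); 192.168.121.0/24 (127 hosts, 254 usable); 192.168.122.0/25 (122 hosts, 126 usable); 192.168.122.128/26 (58 hosts, 62 usable)


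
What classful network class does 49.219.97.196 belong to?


First octet: 49
Binary: 00110001
0xxxxxxx -> Class A (1-126)
Class A, default mask 255.0.0.0 (/8)


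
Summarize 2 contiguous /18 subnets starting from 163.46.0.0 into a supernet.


Original prefix: /18
Number of subnets: 2 = 2^1
New prefix = 18 - 1 = 17
Supernet: 163.46.0.0/17


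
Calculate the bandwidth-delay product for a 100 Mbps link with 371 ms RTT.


BDP = bandwidth * RTT
= 100 Mbps * 371 ms
= 100 * 1e6 * 371 / 1000 bits
= 37100000 bits
= 4637500 bytes
= 4528.8086 KB
BDP = 37100000 bits (4637500 bytes)


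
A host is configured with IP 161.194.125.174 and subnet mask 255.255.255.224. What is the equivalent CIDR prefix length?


Binary: 11111111.11111111.11111111.11100000
Count leading 1s
Prefix: /27


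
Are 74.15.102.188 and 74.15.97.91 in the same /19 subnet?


Mask: 255.255.224.0
74.15.102.188 AND mask = 74.15.96.0
74.15.97.91 AND mask = 74.15.96.0
Yes, same subnet (74.15.96.0)


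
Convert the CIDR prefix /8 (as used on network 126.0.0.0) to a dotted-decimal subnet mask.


/8 means 8 network bits, 24 host bits
Binary: 11111111000000000000000000000000
Mask: 255.0.0.0


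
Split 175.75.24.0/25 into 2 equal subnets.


New prefix = 25 + 1 = 26
Each subnet has 64 addresses
  175.75.24.0/26
  175.75.24.64/26
Subnets: 175.75.24.0/26, 175.75.24.64/26


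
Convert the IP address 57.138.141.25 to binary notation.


57 = 00111001
138 = 10001010
141 = 10001101
25 = 00011001
Binary: 00111001.10001010.10001101.00011001


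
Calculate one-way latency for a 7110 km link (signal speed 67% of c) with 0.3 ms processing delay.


Speed = 0.67 * 3e5 km/s = 201000 km/s
Propagation delay = 7110 / 201000 = 0.0354 s = 35.3731 ms
Processing delay = 0.3 ms
Total one-way latency = 35.6731 ms


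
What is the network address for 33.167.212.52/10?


IP:   00100001.10100111.11010100.00110100
Mask: 11111111.11000000.00000000.00000000
AND operation:
Net:  00100001.10000000.00000000.00000000
Network: 33.128.0.0/10


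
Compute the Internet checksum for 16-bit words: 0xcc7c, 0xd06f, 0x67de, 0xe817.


Sum all words (with carry folding):
+ 0xcc7c = 0xcc7c
+ 0xd06f = 0x9cec
+ 0x67de = 0x04cb
+ 0xe817 = 0xece2
One's complement: ~0xece2
Checksum = 0x131d


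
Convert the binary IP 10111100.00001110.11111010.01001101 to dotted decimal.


10111100 = 188
00001110 = 14
11111010 = 250
01001101 = 77
IP: 188.14.250.77


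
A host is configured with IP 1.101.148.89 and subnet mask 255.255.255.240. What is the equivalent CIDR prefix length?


Binary: 11111111.11111111.11111111.11110000
Count leading 1s
Prefix: /28


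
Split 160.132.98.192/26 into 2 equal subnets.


New prefix = 26 + 1 = 27
Each subnet has 32 addresses
  160.132.98.192/27
  160.132.98.224/27
Subnets: 160.132.98.192/27, 160.132.98.224/27


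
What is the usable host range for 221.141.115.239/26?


Network: 221.141.115.192
Broadcast: 221.141.115.255
First usable = network + 1
Last usable = broadcast - 1
Range: 221.141.115.193 to 221.141.115.254


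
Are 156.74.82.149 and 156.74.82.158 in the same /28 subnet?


Mask: 255.255.255.240
156.74.82.149 AND mask = 156.74.82.144
156.74.82.158 AND mask = 156.74.82.144
Yes, same subnet (156.74.82.144)


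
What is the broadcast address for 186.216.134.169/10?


Network: 186.192.0.0/10
Host bits = 22
Set all host bits to 1:
Broadcast: 186.255.255.255


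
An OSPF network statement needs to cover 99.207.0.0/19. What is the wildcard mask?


Subnet mask: 255.255.224.0
Wildcard = 255.255.255.255 - subnet mask
255 - 255 = 0
255 - 255 = 0
255 - 224 = 31
255 - 0 = 255
Wildcard: 0.0.31.255


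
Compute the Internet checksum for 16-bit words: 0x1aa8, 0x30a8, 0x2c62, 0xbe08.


Sum all words (with carry folding):
+ 0x1aa8 = 0x1aa8
+ 0x30a8 = 0x4b50
+ 0x2c62 = 0x77b2
+ 0xbe08 = 0x35bb
One's complement: ~0x35bb
Checksum = 0xca44


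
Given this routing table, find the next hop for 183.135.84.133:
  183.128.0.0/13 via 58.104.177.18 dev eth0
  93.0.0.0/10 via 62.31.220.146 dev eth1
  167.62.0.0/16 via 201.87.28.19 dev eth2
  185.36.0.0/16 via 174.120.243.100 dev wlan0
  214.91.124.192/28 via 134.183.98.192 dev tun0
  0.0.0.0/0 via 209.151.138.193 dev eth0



Longest prefix match for 183.135.84.133:
  /13 183.128.0.0: MATCH
  /10 93.0.0.0: no
  /16 167.62.0.0: no
  /16 185.36.0.0: no
  /28 214.91.124.192: no
  /0 0.0.0.0: MATCH
Selected: next-hop 58.104.177.18 via eth0 (matched /13)


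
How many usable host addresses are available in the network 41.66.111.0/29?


Host bits = 32 - 29 = 3
Total addresses = 2^3 = 8
Usable = total - 2 (network and broadcast)
Usable hosts: 6


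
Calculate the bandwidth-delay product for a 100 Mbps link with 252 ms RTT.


BDP = bandwidth * RTT
= 100 Mbps * 252 ms
= 100 * 1e6 * 252 / 1000 bits
= 25200000 bits
= 3150000 bytes
= 3076.1719 KB
BDP = 25200000 bits (3150000 bytes)


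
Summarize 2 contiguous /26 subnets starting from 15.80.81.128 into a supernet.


Original prefix: /26
Number of subnets: 2 = 2^1
New prefix = 26 - 1 = 25
Supernet: 15.80.81.128/25


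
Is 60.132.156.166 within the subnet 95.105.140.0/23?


Subnet network: 95.105.140.0
Test IP AND mask: 60.132.156.0
No, 60.132.156.166 is not in 95.105.140.0/23


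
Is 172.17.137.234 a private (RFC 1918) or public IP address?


RFC 1918 private ranges:
  10.0.0.0/8 (10.0.0.0 - 10.255.255.255)
  172.16.0.0/12 (172.16.0.0 - 172.31.255.255)
  192.168.0.0/16 (192.168.0.0 - 192.168.255.255)
Private (in 172.16.0.0/12)


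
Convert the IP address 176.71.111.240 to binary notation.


176 = 10110000
71 = 01000111
111 = 01101111
240 = 11110000
Binary: 10110000.01000111.01101111.11110000


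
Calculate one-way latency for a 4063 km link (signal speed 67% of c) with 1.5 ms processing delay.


Speed = 0.67 * 3e5 km/s = 201000 km/s
Propagation delay = 4063 / 201000 = 0.0202 s = 20.2139 ms
Processing delay = 1.5 ms
Total one-way latency = 21.7139 ms


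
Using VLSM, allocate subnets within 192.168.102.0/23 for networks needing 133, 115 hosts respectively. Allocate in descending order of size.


133 hosts -> /24 (254 usable): 192.168.102.0/24
115 hosts -> /25 (126 usable): 192.168.103.0/25
Allocation: 192.168.102.0/24 (133 hosts, 254 usable); 192.168.103.0/25 (115 hosts, 126 usable)


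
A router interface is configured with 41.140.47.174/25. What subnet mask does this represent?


/25 means 25 network bits, 7 host bits
Binary: 11111111111111111111111110000000
Mask: 255.255.255.128


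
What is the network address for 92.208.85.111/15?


IP:   01011100.11010000.01010101.01101111
Mask: 11111111.11111110.00000000.00000000
AND operation:
Net:  01011100.11010000.00000000.00000000
Network: 92.208.0.0/15


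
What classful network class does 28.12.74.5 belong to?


First octet: 28
Binary: 00011100
0xxxxxxx -> Class A (1-126)
Class A, default mask 255.0.0.0 (/8)


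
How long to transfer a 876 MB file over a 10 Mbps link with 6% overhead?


Effective throughput = 10 * (1 - 6/100) = 9.4 Mbps
File size in Mb = 876 * 8 = 7008 Mb
Time = 7008 / 9.4
Time = 745.5319 seconds


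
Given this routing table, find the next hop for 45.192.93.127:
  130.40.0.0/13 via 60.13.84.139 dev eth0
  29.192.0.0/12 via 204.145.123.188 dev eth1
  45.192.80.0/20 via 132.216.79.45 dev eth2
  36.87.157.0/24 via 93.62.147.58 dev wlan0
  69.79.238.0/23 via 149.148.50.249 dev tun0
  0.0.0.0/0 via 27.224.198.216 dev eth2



Longest prefix match for 45.192.93.127:
  /13 130.40.0.0: no
  /12 29.192.0.0: no
  /20 45.192.80.0: MATCH
  /24 36.87.157.0: no
  /23 69.79.238.0: no
  /0 0.0.0.0: MATCH
Selected: next-hop 132.216.79.45 via eth2 (matched /20)


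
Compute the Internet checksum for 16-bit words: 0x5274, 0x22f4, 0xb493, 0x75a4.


Sum all words (with carry folding):
+ 0x5274 = 0x5274
+ 0x22f4 = 0x7568
+ 0xb493 = 0x29fc
+ 0x75a4 = 0x9fa0
One's complement: ~0x9fa0
Checksum = 0x605f


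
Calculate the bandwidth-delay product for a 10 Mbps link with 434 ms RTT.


BDP = bandwidth * RTT
= 10 Mbps * 434 ms
= 10 * 1e6 * 434 / 1000 bits
= 4340000 bits
= 542500 bytes
= 529.7852 KB
BDP = 4340000 bits (542500 bytes)


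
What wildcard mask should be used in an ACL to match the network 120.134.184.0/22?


Subnet mask: 255.255.252.0
Wildcard = 255.255.255.255 - subnet mask
255 - 255 = 0
255 - 255 = 0
255 - 252 = 3
255 - 0 = 255
Wildcard: 0.0.3.255


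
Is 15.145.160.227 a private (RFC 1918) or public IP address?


RFC 1918 private ranges:
  10.0.0.0/8 (10.0.0.0 - 10.255.255.255)
  172.16.0.0/12 (172.16.0.0 - 172.31.255.255)
  192.168.0.0/16 (192.168.0.0 - 192.168.255.255)
Public (not in any RFC 1918 range)


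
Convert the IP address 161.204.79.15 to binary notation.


161 = 10100001
204 = 11001100
79 = 01001111
15 = 00001111
Binary: 10100001.11001100.01001111.00001111


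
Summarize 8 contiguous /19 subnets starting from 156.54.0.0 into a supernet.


Original prefix: /19
Number of subnets: 8 = 2^3
New prefix = 19 - 3 = 16
Supernet: 156.54.0.0/16


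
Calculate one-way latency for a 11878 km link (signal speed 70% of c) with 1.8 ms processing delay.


Speed = 0.7 * 3e5 km/s = 210000 km/s
Propagation delay = 11878 / 210000 = 0.0566 s = 56.5619 ms
Processing delay = 1.8 ms
Total one-way latency = 58.3619 ms


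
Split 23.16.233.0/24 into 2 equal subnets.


New prefix = 24 + 1 = 25
Each subnet has 128 addresses
  23.16.233.0/25
  23.16.233.128/25
Subnets: 23.16.233.0/25, 23.16.233.128/25


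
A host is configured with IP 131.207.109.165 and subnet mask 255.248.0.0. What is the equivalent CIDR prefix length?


Binary: 11111111.11111000.00000000.00000000
Count leading 1s
Prefix: /13


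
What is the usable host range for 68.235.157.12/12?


Network: 68.224.0.0
Broadcast: 68.239.255.255
First usable = network + 1
Last usable = broadcast - 1
Range: 68.224.0.1 to 68.239.255.254


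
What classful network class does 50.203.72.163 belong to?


First octet: 50
Binary: 00110010
0xxxxxxx -> Class A (1-126)
Class A, default mask 255.0.0.0 (/8)


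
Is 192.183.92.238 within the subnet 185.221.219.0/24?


Subnet network: 185.221.219.0
Test IP AND mask: 192.183.92.0
No, 192.183.92.238 is not in 185.221.219.0/24


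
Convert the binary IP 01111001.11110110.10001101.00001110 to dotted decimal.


01111001 = 121
11110110 = 246
10001101 = 141
00001110 = 14
IP: 121.246.141.14


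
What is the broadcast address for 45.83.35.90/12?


Network: 45.80.0.0/12
Host bits = 20
Set all host bits to 1:
Broadcast: 45.95.255.255


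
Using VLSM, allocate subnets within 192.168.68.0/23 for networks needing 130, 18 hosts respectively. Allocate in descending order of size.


130 hosts -> /24 (254 usable): 192.168.68.0/24
18 hosts -> /27 (30 usable): 192.168.69.0/27
Allocation: 192.168.68.0/24 (130 hosts, 254 usable); 192.168.69.0/27 (18 hosts, 30 usable)


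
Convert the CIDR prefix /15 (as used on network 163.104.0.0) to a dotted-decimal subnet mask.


/15 means 15 network bits, 17 host bits
Binary: 11111111111111100000000000000000
Mask: 255.254.0.0


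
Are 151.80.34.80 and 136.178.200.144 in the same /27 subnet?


Mask: 255.255.255.224
151.80.34.80 AND mask = 151.80.34.64
136.178.200.144 AND mask = 136.178.200.128
No, different subnets (151.80.34.64 vs 136.178.200.128)


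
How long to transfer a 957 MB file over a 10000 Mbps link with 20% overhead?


Effective throughput = 10000 * (1 - 20/100) = 8000 Mbps
File size in Mb = 957 * 8 = 7656 Mb
Time = 7656 / 8000
Time = 0.957 seconds


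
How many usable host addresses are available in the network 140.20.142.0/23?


Host bits = 32 - 23 = 9
Total addresses = 2^9 = 512
Usable = total - 2 (network and broadcast)
Usable hosts: 510


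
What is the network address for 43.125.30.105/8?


IP:   00101011.01111101.00011110.01101001
Mask: 11111111.00000000.00000000.00000000
AND operation:
Net:  00101011.00000000.00000000.00000000
Network: 43.0.0.0/8


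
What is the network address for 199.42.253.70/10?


IP:   11000111.00101010.11111101.01000110
Mask: 11111111.11000000.00000000.00000000
AND operation:
Net:  11000111.00000000.00000000.00000000
Network: 199.0.0.0/10


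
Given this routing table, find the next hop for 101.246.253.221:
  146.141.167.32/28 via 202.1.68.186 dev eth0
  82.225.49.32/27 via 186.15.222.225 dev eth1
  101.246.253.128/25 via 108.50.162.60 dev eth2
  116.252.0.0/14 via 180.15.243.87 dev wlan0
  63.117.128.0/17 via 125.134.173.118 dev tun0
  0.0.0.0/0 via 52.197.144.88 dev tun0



Longest prefix match for 101.246.253.221:
  /28 146.141.167.32: no
  /27 82.225.49.32: no
  /25 101.246.253.128: MATCH
  /14 116.252.0.0: no
  /17 63.117.128.0: no
  /0 0.0.0.0: MATCH
Selected: next-hop 108.50.162.60 via eth2 (matched /25)


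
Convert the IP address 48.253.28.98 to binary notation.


48 = 00110000
253 = 11111101
28 = 00011100
98 = 01100010
Binary: 00110000.11111101.00011100.01100010


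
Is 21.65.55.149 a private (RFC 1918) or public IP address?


RFC 1918 private ranges:
  10.0.0.0/8 (10.0.0.0 - 10.255.255.255)
  172.16.0.0/12 (172.16.0.0 - 172.31.255.255)
  192.168.0.0/16 (192.168.0.0 - 192.168.255.255)
Public (not in any RFC 1918 range)


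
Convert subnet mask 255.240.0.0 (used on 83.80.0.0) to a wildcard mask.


Subnet mask: 255.240.0.0
Wildcard = 255.255.255.255 - subnet mask
255 - 255 = 0
255 - 240 = 15
255 - 0 = 255
255 - 0 = 255
Wildcard: 0.15.255.255


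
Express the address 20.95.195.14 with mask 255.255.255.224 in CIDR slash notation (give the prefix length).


Binary: 11111111.11111111.11111111.11100000
Count leading 1s
Prefix: /27


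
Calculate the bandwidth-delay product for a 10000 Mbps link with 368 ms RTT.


BDP = bandwidth * RTT
= 10000 Mbps * 368 ms
= 10000 * 1e6 * 368 / 1000 bits
= 3680000000 bits
= 460000000 bytes
= 449218.75 KB
BDP = 3680000000 bits (460000000 bytes)


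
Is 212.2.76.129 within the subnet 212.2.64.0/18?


Subnet network: 212.2.64.0
Test IP AND mask: 212.2.64.0
Yes, 212.2.76.129 is in 212.2.64.0/18


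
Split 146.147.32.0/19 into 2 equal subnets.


New prefix = 19 + 1 = 20
Each subnet has 4096 addresses
  146.147.32.0/20
  146.147.48.0/20
Subnets: 146.147.32.0/20, 146.147.48.0/20


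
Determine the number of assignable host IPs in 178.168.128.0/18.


Host bits = 32 - 18 = 14
Total addresses = 2^14 = 16384
Usable = total - 2 (network and broadcast)
Usable hosts: 16382


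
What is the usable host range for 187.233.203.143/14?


Network: 187.232.0.0
Broadcast: 187.235.255.255
First usable = network + 1
Last usable = broadcast - 1
Range: 187.232.0.1 to 187.235.255.254


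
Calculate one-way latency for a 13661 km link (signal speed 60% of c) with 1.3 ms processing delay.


Speed = 0.6 * 3e5 km/s = 180000 km/s
Propagation delay = 13661 / 180000 = 0.0759 s = 75.8944 ms
Processing delay = 1.3 ms
Total one-way latency = 77.1944 ms


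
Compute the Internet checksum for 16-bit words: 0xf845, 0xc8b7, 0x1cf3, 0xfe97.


Sum all words (with carry folding):
+ 0xf845 = 0xf845
+ 0xc8b7 = 0xc0fd
+ 0x1cf3 = 0xddf0
+ 0xfe97 = 0xdc88
One's complement: ~0xdc88
Checksum = 0x2377


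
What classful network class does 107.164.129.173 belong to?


First octet: 107
Binary: 01101011
0xxxxxxx -> Class A (1-126)
Class A, default mask 255.0.0.0 (/8)


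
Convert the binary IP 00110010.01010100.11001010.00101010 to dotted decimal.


00110010 = 50
01010100 = 84
11001010 = 202
00101010 = 42
IP: 50.84.202.42


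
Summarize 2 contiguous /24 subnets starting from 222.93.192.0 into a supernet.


Original prefix: /24
Number of subnets: 2 = 2^1
New prefix = 24 - 1 = 23
Supernet: 222.93.192.0/23


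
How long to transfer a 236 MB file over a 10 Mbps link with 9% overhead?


Effective throughput = 10 * (1 - 9/100) = 9.1 Mbps
File size in Mb = 236 * 8 = 1888 Mb
Time = 1888 / 9.1
Time = 207.4725 seconds


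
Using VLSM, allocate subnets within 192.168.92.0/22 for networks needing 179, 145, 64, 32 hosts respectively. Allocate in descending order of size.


179 hosts -> /24 (254 usable): 192.168.92.0/24
145 hosts -> /24 (254 usable): 192.168.93.0/24
64 hosts -> /25 (126 usable): 192.168.94.0/25
32 hosts -> /26 (62 usable): 192.168.94.128/26
Allocation: 192.168.92.0/24 (179 hosts, 254 usable); 192.168.93.0/24 (145 hosts, 254 usable); 192.168.94.0/25 (64 hosts, 126 usable); 192.168.94.128/26 (32 hosts, 62 usable)


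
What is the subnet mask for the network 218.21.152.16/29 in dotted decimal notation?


/29 means 29 network bits, 3 host bits
Binary: 11111111111111111111111111111000
Mask: 255.255.255.248


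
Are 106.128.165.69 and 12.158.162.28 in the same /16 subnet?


Mask: 255.255.0.0
106.128.165.69 AND mask = 106.128.0.0
12.158.162.28 AND mask = 12.158.0.0
No, different subnets (106.128.0.0 vs 12.158.0.0)


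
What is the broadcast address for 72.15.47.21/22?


Network: 72.15.44.0/22
Host bits = 10
Set all host bits to 1:
Broadcast: 72.15.47.255


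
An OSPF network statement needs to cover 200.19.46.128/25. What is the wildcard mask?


Subnet mask: 255.255.255.128
Wildcard = 255.255.255.255 - subnet mask
255 - 255 = 0
255 - 255 = 0
255 - 255 = 0
255 - 128 = 127
Wildcard: 0.0.0.127


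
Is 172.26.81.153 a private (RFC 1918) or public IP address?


RFC 1918 private ranges:
  10.0.0.0/8 (10.0.0.0 - 10.255.255.255)
  172.16.0.0/12 (172.16.0.0 - 172.31.255.255)
  192.168.0.0/16 (192.168.0.0 - 192.168.255.255)
Private (in 172.16.0.0/12)


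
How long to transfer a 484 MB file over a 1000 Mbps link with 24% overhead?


Effective throughput = 1000 * (1 - 24/100) = 760 Mbps
File size in Mb = 484 * 8 = 3872 Mb
Time = 3872 / 760
Time = 5.0947 seconds


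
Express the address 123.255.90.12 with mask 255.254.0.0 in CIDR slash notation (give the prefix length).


Binary: 11111111.11111110.00000000.00000000
Count leading 1s
Prefix: /15


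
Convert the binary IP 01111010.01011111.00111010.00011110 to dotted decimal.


01111010 = 122
01011111 = 95
00111010 = 58
00011110 = 30
IP: 122.95.58.30


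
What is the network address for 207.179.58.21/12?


IP:   11001111.10110011.00111010.00010101
Mask: 11111111.11110000.00000000.00000000
AND operation:
Net:  11001111.10110000.00000000.00000000
Network: 207.176.0.0/12


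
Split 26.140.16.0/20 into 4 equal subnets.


New prefix = 20 + 2 = 22
Each subnet has 1024 addresses
  26.140.16.0/22
  26.140.20.0/22
  26.140.24.0/22
  26.140.28.0/22
Subnets: 26.140.16.0/22, 26.140.20.0/22, 26.140.24.0/22, 26.140.28.0/22


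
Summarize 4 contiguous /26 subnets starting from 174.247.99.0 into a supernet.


Original prefix: /26
Number of subnets: 4 = 2^2
New prefix = 26 - 2 = 24
Supernet: 174.247.99.0/24


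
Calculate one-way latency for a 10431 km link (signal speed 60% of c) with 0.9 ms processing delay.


Speed = 0.6 * 3e5 km/s = 180000 km/s
Propagation delay = 10431 / 180000 = 0.058 s = 57.95 ms
Processing delay = 0.9 ms
Total one-way latency = 58.85 ms


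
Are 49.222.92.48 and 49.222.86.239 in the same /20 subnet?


Mask: 255.255.240.0
49.222.92.48 AND mask = 49.222.80.0
49.222.86.239 AND mask = 49.222.80.0
Yes, same subnet (49.222.80.0)


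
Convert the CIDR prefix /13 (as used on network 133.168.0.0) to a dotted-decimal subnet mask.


/13 means 13 network bits, 19 host bits
Binary: 11111111111110000000000000000000
Mask: 255.248.0.0


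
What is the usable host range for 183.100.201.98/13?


Network: 183.96.0.0
Broadcast: 183.103.255.255
First usable = network + 1
Last usable = broadcast - 1
Range: 183.96.0.1 to 183.103.255.254


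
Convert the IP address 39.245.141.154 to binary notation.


39 = 00100111
245 = 11110101
141 = 10001101
154 = 10011010
Binary: 00100111.11110101.10001101.10011010


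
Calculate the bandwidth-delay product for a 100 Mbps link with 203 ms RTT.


BDP = bandwidth * RTT
= 100 Mbps * 203 ms
= 100 * 1e6 * 203 / 1000 bits
= 20300000 bits
= 2537500 bytes
= 2478.0273 KB
BDP = 20300000 bits (2537500 bytes)


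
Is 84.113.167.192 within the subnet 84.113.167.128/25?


Subnet network: 84.113.167.128
Test IP AND mask: 84.113.167.128
Yes, 84.113.167.192 is in 84.113.167.128/25


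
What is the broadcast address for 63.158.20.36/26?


Network: 63.158.20.0/26
Host bits = 6
Set all host bits to 1:
Broadcast: 63.158.20.63


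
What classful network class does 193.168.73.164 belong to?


First octet: 193
Binary: 11000001
110xxxxx -> Class C (192-223)
Class C, default mask 255.255.255.0 (/24)


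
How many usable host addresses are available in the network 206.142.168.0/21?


Host bits = 32 - 21 = 11
Total addresses = 2^11 = 2048
Usable = total - 2 (network and broadcast)
Usable hosts: 2046


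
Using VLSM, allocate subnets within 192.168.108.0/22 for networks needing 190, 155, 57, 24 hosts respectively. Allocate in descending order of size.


190 hosts -> /24 (254 usable): 192.168.108.0/24
155 hosts -> /24 (254 usable): 192.168.109.0/24
57 hosts -> /26 (62 usable): 192.168.110.0/26
24 hosts -> /27 (30 usable): 192.168.110.64/27
Allocation: 192.168.108.0/24 (190 hosts, 254 usable); 192.168.109.0/24 (155 hosts, 254 usable); 192.168.110.0/26 (57 hosts, 62 usable); 192.168.110.64/27 (24 hosts, 30 usable)


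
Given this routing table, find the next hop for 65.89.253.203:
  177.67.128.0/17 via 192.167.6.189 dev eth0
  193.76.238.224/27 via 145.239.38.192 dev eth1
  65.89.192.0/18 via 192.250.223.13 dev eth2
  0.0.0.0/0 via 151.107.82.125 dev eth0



Longest prefix match for 65.89.253.203:
  /17 177.67.128.0: no
  /27 193.76.238.224: no
  /18 65.89.192.0: MATCH
  /0 0.0.0.0: MATCH
Selected: next-hop 192.250.223.13 via eth2 (matched /18)


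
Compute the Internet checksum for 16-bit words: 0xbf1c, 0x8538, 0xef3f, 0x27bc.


Sum all words (with carry folding):
+ 0xbf1c = 0xbf1c
+ 0x8538 = 0x4455
+ 0xef3f = 0x3395
+ 0x27bc = 0x5b51
One's complement: ~0x5b51
Checksum = 0xa4ae


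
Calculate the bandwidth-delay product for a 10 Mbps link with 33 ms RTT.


BDP = bandwidth * RTT
= 10 Mbps * 33 ms
= 10 * 1e6 * 33 / 1000 bits
= 330000 bits
= 41250 bytes
= 40.2832 KB
BDP = 330000 bits (41250 bytes)


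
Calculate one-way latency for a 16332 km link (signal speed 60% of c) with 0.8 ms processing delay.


Speed = 0.6 * 3e5 km/s = 180000 km/s
Propagation delay = 16332 / 180000 = 0.0907 s = 90.7333 ms
Processing delay = 0.8 ms
Total one-way latency = 91.5333 ms


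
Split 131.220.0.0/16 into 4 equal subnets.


New prefix = 16 + 2 = 18
Each subnet has 16384 addresses
  131.220.0.0/18
  131.220.64.0/18
  131.220.128.0/18
  131.220.192.0/18
Subnets: 131.220.0.0/18, 131.220.64.0/18, 131.220.128.0/18, 131.220.192.0/18


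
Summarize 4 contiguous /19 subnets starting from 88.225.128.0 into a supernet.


Original prefix: /19
Number of subnets: 4 = 2^2
New prefix = 19 - 2 = 17
Supernet: 88.225.128.0/17


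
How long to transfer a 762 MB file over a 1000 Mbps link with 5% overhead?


Effective throughput = 1000 * (1 - 5/100) = 950 Mbps
File size in Mb = 762 * 8 = 6096 Mb
Time = 6096 / 950
Time = 6.4168 seconds


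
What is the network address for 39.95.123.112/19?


IP:   00100111.01011111.01111011.01110000
Mask: 11111111.11111111.11100000.00000000
AND operation:
Net:  00100111.01011111.01100000.00000000
Network: 39.95.96.0/19


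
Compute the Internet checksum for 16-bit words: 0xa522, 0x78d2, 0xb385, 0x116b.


Sum all words (with carry folding):
+ 0xa522 = 0xa522
+ 0x78d2 = 0x1df5
+ 0xb385 = 0xd17a
+ 0x116b = 0xe2e5
One's complement: ~0xe2e5
Checksum = 0x1d1a


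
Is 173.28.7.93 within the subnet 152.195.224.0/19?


Subnet network: 152.195.224.0
Test IP AND mask: 173.28.0.0
No, 173.28.7.93 is not in 152.195.224.0/19


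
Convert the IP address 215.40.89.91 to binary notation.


215 = 11010111
40 = 00101000
89 = 01011001
91 = 01011011
Binary: 11010111.00101000.01011001.01011011


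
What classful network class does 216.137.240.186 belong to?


First octet: 216
Binary: 11011000
110xxxxx -> Class C (192-223)
Class C, default mask 255.255.255.0 (/24)


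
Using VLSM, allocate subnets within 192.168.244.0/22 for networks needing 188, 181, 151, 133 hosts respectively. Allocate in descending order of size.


188 hosts -> /24 (254 usable): 192.168.244.0/24
181 hosts -> /24 (254 usable): 192.168.245.0/24
151 hosts -> /24 (254 usable): 192.168.246.0/24
133 hosts -> /24 (254 usable): 192.168.247.0/24
Allocation: 192.168.244.0/24 (188 hosts, 254 usable); 192.168.245.0/24 (181 hosts, 254 usable); 192.168.246.0/24 (151 hosts, 254 usable); 192.168.247.0/24 (133 hosts, 254 usable)


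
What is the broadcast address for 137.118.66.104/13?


Network: 137.112.0.0/13
Host bits = 19
Set all host bits to 1:
Broadcast: 137.119.255.255


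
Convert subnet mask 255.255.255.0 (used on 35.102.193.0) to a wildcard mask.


Subnet mask: 255.255.255.0
Wildcard = 255.255.255.255 - subnet mask
255 - 255 = 0
255 - 255 = 0
255 - 255 = 0
255 - 0 = 255
Wildcard: 0.0.0.255


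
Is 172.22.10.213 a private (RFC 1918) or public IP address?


RFC 1918 private ranges:
  10.0.0.0/8 (10.0.0.0 - 10.255.255.255)
  172.16.0.0/12 (172.16.0.0 - 172.31.255.255)
  192.168.0.0/16 (192.168.0.0 - 192.168.255.255)
Private (in 172.16.0.0/12)
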